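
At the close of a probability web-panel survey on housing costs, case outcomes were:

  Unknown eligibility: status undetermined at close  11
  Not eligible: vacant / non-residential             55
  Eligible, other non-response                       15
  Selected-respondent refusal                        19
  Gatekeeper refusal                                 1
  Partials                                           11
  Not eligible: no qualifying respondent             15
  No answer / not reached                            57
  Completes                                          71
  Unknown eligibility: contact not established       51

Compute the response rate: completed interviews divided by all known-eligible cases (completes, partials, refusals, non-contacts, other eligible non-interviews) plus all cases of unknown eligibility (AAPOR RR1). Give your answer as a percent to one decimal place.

Refusal or break-off = 1 + 19 = 20
Undetermined eligibility = 51 + 11 = 62
Ineligible = 15 + 55 = 70
Num → 71
Denominator → 71 + 11 + 20 + 57 + 15 + 62 = 236
RR1 = 71 / 236 = 0.3008

30.1%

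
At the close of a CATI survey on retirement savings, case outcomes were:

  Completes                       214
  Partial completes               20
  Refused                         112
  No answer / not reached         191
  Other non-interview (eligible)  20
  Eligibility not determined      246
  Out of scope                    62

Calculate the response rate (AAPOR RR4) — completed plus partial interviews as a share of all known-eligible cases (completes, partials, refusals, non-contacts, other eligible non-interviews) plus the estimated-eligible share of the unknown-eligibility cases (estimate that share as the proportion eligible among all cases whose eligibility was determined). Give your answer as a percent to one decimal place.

Top → 214 + 20 = 234
Eligible (known) → 214 + 20 + 112 + 191 + 20 = 557
e = 557 / (557 + 62) = 557 / 619 = 0.8998
Estimated eligible among unknowns → 0.8998 × 246 = 221.35
Denom → 557 + 221.35 = 778.35
RR4 = 234 / 778.35 = 0.3006

30.1%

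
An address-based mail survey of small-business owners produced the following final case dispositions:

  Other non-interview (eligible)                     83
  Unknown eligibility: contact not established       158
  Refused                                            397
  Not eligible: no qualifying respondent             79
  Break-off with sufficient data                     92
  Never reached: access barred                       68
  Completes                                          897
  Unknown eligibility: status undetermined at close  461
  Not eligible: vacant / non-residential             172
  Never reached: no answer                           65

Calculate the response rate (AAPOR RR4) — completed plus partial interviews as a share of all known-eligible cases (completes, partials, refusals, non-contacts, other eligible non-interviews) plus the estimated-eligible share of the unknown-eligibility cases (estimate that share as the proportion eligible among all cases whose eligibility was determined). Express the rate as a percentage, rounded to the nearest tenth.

No answer / not reached = 65 + 68 = 133
Eligibility not determined = 158 + 461 = 619
Not eligible = 79 + 172 = 251
Num = 897 + 92 = 989
Determined eligible = 897 + 92 + 397 + 133 + 83 = 1602
e = 1602 / (1602 + 251) = 1602 / 1853 = 0.8645
Estimated eligible among unknowns = 0.8645 × 619 = 535.13
Denominator = 1602 + 535.13 = 2137.13
RR4 = 989 / 2137.13 = 0.4628

46.3%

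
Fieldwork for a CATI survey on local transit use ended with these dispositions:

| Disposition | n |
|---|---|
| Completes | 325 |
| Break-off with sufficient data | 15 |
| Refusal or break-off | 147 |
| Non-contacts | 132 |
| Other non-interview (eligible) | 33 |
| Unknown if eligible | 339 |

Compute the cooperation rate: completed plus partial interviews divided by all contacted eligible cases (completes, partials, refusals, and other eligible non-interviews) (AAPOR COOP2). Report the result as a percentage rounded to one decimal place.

Numerator → 325 + 15 = 340
Denominator → 325 + 15 + 147 + 33 = 520
COOP2 = 340 / 520 = 0.6538

65.4%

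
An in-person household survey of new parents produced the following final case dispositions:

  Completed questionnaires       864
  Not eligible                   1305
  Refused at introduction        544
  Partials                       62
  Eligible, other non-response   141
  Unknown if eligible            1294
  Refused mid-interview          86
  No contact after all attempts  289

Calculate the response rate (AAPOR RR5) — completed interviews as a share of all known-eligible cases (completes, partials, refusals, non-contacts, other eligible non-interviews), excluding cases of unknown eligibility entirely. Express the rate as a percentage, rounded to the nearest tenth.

43.5%

Refused = 544 + 86 = 630
Numerator = 864
Base = 864 + 62 + 630 + 289 + 141 = 1986
RR5 = 864 / 1986 = 0.4350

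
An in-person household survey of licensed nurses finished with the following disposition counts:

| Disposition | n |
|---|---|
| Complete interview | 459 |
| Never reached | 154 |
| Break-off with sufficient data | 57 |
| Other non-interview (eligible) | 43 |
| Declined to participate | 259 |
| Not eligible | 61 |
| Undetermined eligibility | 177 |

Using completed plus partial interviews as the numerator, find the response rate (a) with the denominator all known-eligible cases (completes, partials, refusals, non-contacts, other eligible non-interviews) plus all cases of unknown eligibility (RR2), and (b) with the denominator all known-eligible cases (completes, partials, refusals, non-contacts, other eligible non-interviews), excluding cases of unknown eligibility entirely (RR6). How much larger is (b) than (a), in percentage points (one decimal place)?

Num = 459 + 57 = 516
Base = 459 + 57 + 259 + 154 + 43 + 177 = 1149
RR2 = 516 / 1149 = 0.4491
Base = 459 + 57 + 259 + 154 + 43 = 972
RR6 = 516 / 972 = 0.5309
Difference = 53.09 − 44.91 = 8.18 percentage points

8.2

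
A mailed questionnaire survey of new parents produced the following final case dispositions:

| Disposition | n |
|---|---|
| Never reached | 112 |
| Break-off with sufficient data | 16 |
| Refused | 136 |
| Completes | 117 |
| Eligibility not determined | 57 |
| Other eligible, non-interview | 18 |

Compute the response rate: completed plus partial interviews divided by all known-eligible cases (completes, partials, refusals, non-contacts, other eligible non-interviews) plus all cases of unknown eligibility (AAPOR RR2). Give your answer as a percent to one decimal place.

29.2%

Top: 117 + 16 = 133
Base: 117 + 16 + 136 + 112 + 18 + 57 = 456
RR2 = 133 / 456 = 0.2917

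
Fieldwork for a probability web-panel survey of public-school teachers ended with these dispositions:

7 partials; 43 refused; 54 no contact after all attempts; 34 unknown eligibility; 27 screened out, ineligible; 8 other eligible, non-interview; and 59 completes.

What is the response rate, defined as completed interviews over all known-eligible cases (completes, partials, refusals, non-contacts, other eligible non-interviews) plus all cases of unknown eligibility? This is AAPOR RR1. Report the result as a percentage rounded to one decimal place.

28.8%

Num = 59
Denom = 59 + 7 + 43 + 54 + 8 + 34 = 205
RR1 = 59 / 205 = 0.2878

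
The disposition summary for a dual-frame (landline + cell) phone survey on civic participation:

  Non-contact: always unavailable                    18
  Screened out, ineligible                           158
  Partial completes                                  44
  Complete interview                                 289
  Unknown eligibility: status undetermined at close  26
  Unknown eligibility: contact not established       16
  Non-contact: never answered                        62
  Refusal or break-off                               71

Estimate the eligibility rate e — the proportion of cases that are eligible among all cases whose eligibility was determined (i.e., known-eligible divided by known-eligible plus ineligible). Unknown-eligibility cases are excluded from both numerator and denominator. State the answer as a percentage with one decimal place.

75.4%

No answer / not reached = 62 + 18 = 80
Unknown eligibility = 16 + 26 = 42
Known eligible → 289 + 44 + 71 + 80 = 484
e = 484 / (484 + 158) = 484 / 642 = 0.7539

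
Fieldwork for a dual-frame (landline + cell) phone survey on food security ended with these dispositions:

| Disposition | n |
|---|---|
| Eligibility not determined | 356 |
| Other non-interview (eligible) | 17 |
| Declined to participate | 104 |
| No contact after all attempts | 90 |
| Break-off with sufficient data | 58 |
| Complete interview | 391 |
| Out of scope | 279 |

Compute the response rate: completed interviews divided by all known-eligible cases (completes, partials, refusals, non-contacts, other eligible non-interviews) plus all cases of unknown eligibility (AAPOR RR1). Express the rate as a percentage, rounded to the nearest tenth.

38.5%

Num = 391
Base = 391 + 58 + 104 + 90 + 17 + 356 = 1016
RR1 = 391 / 1016 = 0.3848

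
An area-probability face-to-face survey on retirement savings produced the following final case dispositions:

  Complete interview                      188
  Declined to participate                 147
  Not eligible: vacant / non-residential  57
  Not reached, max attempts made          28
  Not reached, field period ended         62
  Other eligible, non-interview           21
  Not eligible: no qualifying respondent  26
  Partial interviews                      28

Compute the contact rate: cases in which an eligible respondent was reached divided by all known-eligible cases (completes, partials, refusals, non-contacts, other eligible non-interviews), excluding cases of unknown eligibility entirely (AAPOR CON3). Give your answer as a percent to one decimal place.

Never reached = 62 + 28 = 90
Out of scope = 26 + 57 = 83
Numerator = 188 + 28 + 147 + 21 = 384
Denominator = 188 + 28 + 147 + 90 + 21 = 474
CON3 = 384 / 474 = 0.8101

81.0%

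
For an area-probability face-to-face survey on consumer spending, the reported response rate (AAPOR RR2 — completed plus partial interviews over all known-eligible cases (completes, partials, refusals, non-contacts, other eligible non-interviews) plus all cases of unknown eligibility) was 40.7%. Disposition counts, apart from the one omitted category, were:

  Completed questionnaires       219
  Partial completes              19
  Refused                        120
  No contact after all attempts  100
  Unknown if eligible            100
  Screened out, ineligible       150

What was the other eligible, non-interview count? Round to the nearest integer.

27

Top → 219 + 19 = 238
RR2 = 238 / D = 0.407
D = 238 / 0.407 = 584.8
Other denominator terms total 558
other eligible, non-interview = 584.8 − 558 ≈ 27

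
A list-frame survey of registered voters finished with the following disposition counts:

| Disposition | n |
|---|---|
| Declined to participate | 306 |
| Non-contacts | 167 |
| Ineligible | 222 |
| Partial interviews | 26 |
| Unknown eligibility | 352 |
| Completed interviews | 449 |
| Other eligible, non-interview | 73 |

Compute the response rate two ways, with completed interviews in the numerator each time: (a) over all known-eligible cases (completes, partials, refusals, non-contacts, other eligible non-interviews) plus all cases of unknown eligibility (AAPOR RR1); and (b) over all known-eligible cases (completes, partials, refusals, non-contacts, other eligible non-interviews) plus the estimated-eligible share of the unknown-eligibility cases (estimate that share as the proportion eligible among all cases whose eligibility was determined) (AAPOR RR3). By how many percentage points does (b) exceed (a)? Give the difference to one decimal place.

1.6

Numerator: 449
Base: 449 + 26 + 306 + 167 + 73 + 352 = 1373
RR1 = 449 / 1373 = 0.3270
Eligible (known): 449 + 26 + 306 + 167 + 73 = 1021
e = 1021 / (1021 + 222) = 1021 / 1243 = 0.8214
e × U: 0.8214 × 352 = 289.13
Base: 1021 + 289.13 = 1310.13
RR3 = 449 / 1310.13 = 0.3427
Difference = 34.27 − 32.70 = 1.57 percentage points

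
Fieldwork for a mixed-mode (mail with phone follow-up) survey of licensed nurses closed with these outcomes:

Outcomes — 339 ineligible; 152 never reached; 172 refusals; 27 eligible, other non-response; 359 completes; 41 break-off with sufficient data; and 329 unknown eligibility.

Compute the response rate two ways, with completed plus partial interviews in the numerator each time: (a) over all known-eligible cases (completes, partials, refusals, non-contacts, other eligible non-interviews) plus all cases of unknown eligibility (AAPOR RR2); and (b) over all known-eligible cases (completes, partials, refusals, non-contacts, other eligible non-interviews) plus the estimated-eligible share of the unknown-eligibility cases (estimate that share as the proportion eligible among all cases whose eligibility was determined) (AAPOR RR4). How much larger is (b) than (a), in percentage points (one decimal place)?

Numerator → 359 + 41 = 400
Base → 359 + 41 + 172 + 152 + 27 + 329 = 1080
RR2 = 400 / 1080 = 0.3704
Eligible (known) → 359 + 41 + 172 + 152 + 27 = 751
e = 751 / (751 + 339) = 751 / 1090 = 0.6890
Eligible share of unknowns → 0.6890 × 329 = 226.68
Base → 751 + 226.68 = 977.68
RR4 = 400 / 977.68 = 0.4091
Difference = 40.91 − 37.04 = 3.87 percentage points

3.9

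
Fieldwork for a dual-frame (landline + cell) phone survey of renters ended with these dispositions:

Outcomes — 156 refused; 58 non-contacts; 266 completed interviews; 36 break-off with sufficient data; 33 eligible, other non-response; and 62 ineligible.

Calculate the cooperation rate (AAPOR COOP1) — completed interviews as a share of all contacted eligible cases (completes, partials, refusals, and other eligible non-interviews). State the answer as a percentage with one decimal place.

Numerator: 266
Base: 266 + 36 + 156 + 33 = 491
COOP1 = 266 / 491 = 0.5418

54.2%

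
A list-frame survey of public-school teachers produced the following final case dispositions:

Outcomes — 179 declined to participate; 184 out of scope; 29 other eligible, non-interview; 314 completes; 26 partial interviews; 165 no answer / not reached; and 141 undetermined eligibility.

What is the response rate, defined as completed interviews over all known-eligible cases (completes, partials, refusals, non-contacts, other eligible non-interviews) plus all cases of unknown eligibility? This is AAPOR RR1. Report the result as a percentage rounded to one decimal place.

36.8%

Num: 314
Denominator: 314 + 26 + 179 + 165 + 29 + 141 = 854
RR1 = 314 / 854 = 0.3677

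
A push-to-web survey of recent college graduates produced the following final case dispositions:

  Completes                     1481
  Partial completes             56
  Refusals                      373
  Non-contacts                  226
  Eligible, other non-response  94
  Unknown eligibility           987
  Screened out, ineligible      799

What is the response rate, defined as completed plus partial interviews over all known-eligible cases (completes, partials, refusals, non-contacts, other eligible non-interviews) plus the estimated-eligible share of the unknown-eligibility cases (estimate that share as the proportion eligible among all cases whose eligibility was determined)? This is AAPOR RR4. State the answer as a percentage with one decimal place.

52.0%

Numerator: 1481 + 56 = 1537
Determined eligible: 1481 + 56 + 373 + 226 + 94 = 2230
e = 2230 / (2230 + 799) = 2230 / 3029 = 0.7362
Estimated eligible among unknowns: 0.7362 × 987 = 726.63
Denominator: 2230 + 726.63 = 2956.63
RR4 = 1537 / 2956.63 = 0.5198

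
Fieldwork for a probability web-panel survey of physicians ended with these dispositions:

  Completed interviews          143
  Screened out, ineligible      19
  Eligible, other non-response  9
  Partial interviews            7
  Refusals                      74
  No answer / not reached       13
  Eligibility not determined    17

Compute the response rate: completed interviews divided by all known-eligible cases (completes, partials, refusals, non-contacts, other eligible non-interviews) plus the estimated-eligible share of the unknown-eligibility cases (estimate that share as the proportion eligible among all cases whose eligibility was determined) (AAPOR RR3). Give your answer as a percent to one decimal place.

54.6%

Num = 143
Determined eligible = 143 + 7 + 74 + 13 + 9 = 246
e = 246 / (246 + 19) = 246 / 265 = 0.9283
e × U = 0.9283 × 17 = 15.78
Denominator = 246 + 15.78 = 261.78
RR3 = 143 / 261.78 = 0.5463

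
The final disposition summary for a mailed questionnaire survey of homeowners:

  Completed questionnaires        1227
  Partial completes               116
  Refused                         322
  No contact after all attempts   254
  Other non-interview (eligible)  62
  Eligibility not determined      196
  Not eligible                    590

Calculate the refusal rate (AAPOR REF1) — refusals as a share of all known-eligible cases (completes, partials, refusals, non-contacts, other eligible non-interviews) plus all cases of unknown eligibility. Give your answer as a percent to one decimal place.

Top → 322
Base → 1227 + 116 + 322 + 254 + 62 + 196 = 2177
REF1 = 322 / 2177 = 0.1479

14.8%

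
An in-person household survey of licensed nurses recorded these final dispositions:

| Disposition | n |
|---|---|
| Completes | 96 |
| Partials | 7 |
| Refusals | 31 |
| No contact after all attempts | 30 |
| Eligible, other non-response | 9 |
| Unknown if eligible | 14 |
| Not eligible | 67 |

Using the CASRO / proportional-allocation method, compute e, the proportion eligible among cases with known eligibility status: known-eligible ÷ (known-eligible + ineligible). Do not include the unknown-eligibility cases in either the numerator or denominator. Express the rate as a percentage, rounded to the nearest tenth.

72.1%

Eligible (known) = 96 + 7 + 31 + 30 + 9 = 173
e = 173 / (173 + 67) = 173 / 240 = 0.7208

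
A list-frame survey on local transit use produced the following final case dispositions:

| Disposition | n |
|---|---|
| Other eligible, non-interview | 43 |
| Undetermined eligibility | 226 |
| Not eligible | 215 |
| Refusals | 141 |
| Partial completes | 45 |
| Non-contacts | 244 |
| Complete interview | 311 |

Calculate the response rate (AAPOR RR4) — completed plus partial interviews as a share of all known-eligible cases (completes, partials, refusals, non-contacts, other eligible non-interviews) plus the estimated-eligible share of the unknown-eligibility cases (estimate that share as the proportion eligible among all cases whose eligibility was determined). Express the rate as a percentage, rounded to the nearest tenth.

37.0%

Numerator: 311 + 45 = 356
Known eligible: 311 + 45 + 141 + 244 + 43 = 784
e = 784 / (784 + 215) = 784 / 999 = 0.7848
e × U: 0.7848 × 226 = 177.36
Denom: 784 + 177.36 = 961.36
RR4 = 356 / 961.36 = 0.3703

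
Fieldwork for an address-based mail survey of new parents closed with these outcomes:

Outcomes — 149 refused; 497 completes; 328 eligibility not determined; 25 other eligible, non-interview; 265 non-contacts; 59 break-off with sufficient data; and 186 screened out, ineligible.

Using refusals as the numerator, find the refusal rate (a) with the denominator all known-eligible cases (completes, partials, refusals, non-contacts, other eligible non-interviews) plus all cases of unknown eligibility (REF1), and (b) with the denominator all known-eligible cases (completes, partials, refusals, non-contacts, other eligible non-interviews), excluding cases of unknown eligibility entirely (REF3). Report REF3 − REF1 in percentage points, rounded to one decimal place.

3.7

Num → 149
Base → 497 + 59 + 149 + 265 + 25 + 328 = 1323
REF1 = 149 / 1323 = 0.1126
Base → 497 + 59 + 149 + 265 + 25 = 995
REF3 = 149 / 995 = 0.1497
Difference = 14.97 − 11.26 = 3.71 percentage points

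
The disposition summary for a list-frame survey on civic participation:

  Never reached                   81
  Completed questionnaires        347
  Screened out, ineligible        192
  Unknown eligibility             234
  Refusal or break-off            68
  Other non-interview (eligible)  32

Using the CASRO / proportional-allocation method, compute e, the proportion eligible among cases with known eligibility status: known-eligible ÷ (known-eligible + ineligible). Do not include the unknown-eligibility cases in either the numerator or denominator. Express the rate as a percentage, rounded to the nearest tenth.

73.3%

Determined eligible → 347 + 68 + 81 + 32 = 528
e = 528 / (528 + 192) = 528 / 720 = 0.7333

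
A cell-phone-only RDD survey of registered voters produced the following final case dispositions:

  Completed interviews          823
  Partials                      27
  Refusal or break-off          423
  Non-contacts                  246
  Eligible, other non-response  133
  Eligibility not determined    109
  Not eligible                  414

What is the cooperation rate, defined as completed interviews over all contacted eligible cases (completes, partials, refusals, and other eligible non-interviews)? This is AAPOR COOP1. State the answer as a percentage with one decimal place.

58.5%

Num → 823
Base → 823 + 27 + 423 + 133 = 1406
COOP1 = 823 / 1406 = 0.5853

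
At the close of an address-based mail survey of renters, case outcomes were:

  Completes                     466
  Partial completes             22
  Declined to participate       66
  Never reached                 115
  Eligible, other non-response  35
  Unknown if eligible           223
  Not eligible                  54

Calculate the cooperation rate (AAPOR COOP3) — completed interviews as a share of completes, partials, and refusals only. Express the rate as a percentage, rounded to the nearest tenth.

Numerator = 466
Base = 466 + 22 + 66 = 554
COOP3 = 466 / 554 = 0.8412

84.1%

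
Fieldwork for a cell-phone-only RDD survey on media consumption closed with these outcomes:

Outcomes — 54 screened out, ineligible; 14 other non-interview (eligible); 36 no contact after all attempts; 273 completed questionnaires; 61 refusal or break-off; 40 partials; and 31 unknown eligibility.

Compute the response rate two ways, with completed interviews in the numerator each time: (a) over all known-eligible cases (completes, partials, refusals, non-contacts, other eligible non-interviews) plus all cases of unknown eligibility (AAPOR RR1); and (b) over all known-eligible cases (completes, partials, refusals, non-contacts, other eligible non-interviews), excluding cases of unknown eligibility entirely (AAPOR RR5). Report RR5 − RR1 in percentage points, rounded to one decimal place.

Top = 273
Denom = 273 + 40 + 61 + 36 + 14 + 31 = 455
RR1 = 273 / 455 = 0.6000
Denom = 273 + 40 + 61 + 36 + 14 = 424
RR5 = 273 / 424 = 0.6439
Difference = 64.39 − 60.00 = 4.39 percentage points

4.4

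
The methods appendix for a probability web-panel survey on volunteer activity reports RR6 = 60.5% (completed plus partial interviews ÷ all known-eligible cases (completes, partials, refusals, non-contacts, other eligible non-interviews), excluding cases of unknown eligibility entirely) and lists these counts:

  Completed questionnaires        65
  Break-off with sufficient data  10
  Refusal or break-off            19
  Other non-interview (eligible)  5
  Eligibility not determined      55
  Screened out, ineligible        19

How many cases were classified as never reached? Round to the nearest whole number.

Top = 65 + 10 = 75
RR6 = 75 / D = 0.605
D = 75 / 0.605 = 124.0
Remaining denominator categories sum to 99
never reached = 124.0 − 99 ≈ 25

25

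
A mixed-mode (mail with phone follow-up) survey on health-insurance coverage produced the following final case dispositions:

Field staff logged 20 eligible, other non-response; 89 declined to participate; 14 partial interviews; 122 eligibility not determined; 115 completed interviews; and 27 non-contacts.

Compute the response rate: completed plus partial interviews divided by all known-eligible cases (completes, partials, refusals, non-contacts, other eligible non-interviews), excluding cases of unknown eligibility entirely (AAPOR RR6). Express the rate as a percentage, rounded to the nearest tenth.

48.7%

Numerator = 115 + 14 = 129
Base = 115 + 14 + 89 + 27 + 20 = 265
RR6 = 129 / 265 = 0.4868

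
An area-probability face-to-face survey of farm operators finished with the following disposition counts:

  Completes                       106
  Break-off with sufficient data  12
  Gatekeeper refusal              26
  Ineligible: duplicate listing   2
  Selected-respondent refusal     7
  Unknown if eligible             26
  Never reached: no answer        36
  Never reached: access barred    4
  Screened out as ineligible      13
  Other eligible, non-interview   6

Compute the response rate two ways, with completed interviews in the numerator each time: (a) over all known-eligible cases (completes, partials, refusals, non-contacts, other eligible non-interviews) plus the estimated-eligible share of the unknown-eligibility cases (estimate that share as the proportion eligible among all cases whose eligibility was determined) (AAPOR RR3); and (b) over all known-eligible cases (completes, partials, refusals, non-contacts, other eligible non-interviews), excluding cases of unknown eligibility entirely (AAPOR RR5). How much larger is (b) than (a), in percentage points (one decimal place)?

5.9

Refusals = 26 + 7 = 33
Never reached = 36 + 4 = 40
Screened out, ineligible = 13 + 2 = 15
Num = 106
Known eligible = 106 + 12 + 33 + 40 + 6 = 197
e = 197 / (197 + 15) = 197 / 212 = 0.9292
Eligible share of unknowns = 0.9292 × 26 = 24.16
Base = 197 + 24.16 = 221.16
RR3 = 106 / 221.16 = 0.4793
Base = 106 + 12 + 33 + 40 + 6 = 197
RR5 = 106 / 197 = 0.5381
Difference = 53.81 − 47.93 = 5.88 percentage points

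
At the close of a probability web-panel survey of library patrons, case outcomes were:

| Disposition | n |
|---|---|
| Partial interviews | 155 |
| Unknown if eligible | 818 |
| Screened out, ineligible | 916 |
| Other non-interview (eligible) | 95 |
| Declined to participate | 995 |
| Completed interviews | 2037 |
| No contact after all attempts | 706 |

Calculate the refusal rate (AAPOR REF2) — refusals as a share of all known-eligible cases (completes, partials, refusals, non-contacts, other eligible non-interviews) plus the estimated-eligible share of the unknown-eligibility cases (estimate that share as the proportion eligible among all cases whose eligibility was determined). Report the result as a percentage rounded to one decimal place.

Numerator = 995
Determined eligible = 2037 + 155 + 995 + 706 + 95 = 3988
e = 3988 / (3988 + 916) = 3988 / 4904 = 0.8132
Eligible share of unknowns = 0.8132 × 818 = 665.20
Base = 3988 + 665.20 = 4653.20
REF2 = 995 / 4653.20 = 0.2138

21.4%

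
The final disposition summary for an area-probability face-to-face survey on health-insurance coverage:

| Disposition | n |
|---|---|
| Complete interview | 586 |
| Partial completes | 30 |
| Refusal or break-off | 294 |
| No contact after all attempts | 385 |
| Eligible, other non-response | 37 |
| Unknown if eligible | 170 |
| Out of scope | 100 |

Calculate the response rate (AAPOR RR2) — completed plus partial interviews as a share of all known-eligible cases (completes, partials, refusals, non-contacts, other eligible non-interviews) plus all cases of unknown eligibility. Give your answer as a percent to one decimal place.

Top = 586 + 30 = 616
Base = 586 + 30 + 294 + 385 + 37 + 170 = 1502
RR2 = 616 / 1502 = 0.4101

41.0%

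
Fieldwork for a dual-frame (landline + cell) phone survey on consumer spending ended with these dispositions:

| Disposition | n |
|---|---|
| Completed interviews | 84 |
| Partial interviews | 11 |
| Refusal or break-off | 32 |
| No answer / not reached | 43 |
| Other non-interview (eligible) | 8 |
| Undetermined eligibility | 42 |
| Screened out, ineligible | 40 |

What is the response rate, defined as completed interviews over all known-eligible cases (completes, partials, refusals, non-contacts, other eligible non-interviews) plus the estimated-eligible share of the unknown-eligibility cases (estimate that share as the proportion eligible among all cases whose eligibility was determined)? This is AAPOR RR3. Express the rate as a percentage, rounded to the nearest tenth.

39.6%

Num = 84
Known eligible = 84 + 11 + 32 + 43 + 8 = 178
e = 178 / (178 + 40) = 178 / 218 = 0.8165
Estimated eligible among unknowns = 0.8165 × 42 = 34.29
Base = 178 + 34.29 = 212.29
RR3 = 84 / 212.29 = 0.3957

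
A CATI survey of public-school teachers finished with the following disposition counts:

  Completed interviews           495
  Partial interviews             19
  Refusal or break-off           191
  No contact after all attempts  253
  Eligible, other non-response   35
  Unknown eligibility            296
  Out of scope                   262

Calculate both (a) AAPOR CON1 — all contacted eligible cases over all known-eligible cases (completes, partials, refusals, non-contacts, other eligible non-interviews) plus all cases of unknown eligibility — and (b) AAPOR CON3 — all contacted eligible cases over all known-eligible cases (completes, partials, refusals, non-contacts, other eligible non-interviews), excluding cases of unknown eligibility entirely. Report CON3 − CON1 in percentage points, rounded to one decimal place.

17.1

Num: 495 + 19 + 191 + 35 = 740
Denominator: 495 + 19 + 191 + 253 + 35 + 296 = 1289
CON1 = 740 / 1289 = 0.5741
Denominator: 495 + 19 + 191 + 253 + 35 = 993
CON3 = 740 / 993 = 0.7452
Difference = 74.52 − 57.41 = 17.11 percentage points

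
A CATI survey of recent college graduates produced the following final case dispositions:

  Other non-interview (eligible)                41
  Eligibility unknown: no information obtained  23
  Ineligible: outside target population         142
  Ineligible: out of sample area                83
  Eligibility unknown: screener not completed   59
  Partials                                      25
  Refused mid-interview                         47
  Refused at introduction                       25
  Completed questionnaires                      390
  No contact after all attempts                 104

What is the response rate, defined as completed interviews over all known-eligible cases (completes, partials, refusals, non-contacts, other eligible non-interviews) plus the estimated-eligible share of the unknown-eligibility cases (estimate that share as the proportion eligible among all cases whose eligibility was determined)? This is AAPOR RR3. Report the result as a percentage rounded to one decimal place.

56.3%

Refusals = 25 + 47 = 72
Eligibility not determined = 59 + 23 = 82
Screened out, ineligible = 142 + 83 = 225
Top = 390
Known eligible = 390 + 25 + 72 + 104 + 41 = 632
e = 632 / (632 + 225) = 632 / 857 = 0.7375
Eligible share of unknowns = 0.7375 × 82 = 60.48
Denominator = 632 + 60.48 = 692.48
RR3 = 390 / 692.48 = 0.5632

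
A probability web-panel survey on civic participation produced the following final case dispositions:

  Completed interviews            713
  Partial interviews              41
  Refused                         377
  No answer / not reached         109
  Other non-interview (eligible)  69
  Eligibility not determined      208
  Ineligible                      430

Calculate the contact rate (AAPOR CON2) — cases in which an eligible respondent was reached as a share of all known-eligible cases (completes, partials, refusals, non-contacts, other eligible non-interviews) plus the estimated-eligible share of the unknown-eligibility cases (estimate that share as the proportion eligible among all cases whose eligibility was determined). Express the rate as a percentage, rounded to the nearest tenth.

Top = 713 + 41 + 377 + 69 = 1200
Known eligible = 713 + 41 + 377 + 109 + 69 = 1309
e = 1309 / (1309 + 430) = 1309 / 1739 = 0.7527
e × U = 0.7527 × 208 = 156.56
Base = 1309 + 156.56 = 1465.56
CON2 = 1200 / 1465.56 = 0.8188

81.9%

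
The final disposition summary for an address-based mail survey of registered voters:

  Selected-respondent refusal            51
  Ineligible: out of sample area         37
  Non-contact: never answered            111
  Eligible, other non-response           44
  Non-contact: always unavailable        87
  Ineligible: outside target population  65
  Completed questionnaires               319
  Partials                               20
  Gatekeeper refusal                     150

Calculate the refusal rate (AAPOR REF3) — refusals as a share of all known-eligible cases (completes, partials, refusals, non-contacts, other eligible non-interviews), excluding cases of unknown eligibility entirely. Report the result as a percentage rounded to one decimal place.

25.7%

Declined to participate = 150 + 51 = 201
No answer / not reached = 111 + 87 = 198
Ineligible = 65 + 37 = 102
Numerator: 201
Base: 319 + 20 + 201 + 198 + 44 = 782
REF3 = 201 / 782 = 0.2570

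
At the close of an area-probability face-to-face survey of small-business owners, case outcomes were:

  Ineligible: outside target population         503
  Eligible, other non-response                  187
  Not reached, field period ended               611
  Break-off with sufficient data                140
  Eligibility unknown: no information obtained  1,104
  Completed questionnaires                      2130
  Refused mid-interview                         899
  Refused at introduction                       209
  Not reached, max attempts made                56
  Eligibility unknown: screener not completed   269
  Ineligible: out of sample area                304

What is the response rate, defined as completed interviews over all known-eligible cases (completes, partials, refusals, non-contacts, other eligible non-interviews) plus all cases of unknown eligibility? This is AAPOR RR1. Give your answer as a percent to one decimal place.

Refused = 209 + 899 = 1108
No contact after all attempts = 611 + 56 = 667
Unknown eligibility = 269 + 1104 = 1373
Ineligible = 503 + 304 = 807
Numerator → 2130
Denom → 2130 + 140 + 1108 + 667 + 187 + 1373 = 5605
RR1 = 2130 / 5605 = 0.3800

38.0%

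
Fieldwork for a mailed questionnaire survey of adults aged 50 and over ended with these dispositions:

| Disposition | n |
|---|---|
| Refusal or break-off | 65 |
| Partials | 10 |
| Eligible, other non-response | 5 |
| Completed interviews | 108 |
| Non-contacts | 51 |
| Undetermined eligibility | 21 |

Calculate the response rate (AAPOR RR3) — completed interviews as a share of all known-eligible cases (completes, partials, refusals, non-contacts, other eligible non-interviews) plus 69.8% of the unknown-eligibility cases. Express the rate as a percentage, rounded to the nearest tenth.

Num = 108
Known eligible = 108 + 10 + 65 + 51 + 5 = 239
e × U = 0.6980 × 21 = 14.66
Denom = 239 + 14.66 = 253.66
RR3 = 108 / 253.66 = 0.4258

42.6%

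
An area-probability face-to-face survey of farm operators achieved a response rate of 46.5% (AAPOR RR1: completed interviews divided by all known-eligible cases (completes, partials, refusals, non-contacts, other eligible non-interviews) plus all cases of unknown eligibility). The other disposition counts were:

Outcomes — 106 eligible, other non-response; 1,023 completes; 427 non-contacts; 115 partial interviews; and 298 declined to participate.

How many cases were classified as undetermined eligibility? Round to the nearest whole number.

231

RR1 = 1023 / D = 0.465
D = 1023 / 0.465 = 2200.0
Remaining denominator categories sum to 1969
undetermined eligibility = 2200.0 − 1969 ≈ 231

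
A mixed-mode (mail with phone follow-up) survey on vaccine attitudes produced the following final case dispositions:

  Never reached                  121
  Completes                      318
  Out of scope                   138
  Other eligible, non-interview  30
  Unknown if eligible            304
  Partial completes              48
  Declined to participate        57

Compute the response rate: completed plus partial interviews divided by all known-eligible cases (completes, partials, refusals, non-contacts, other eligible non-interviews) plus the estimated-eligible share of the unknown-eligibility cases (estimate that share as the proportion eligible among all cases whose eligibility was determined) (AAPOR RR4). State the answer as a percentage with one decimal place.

Top: 318 + 48 = 366
Determined eligible: 318 + 48 + 57 + 121 + 30 = 574
e = 574 / (574 + 138) = 574 / 712 = 0.8062
Eligible share of unknowns: 0.8062 × 304 = 245.08
Denominator: 574 + 245.08 = 819.08
RR4 = 366 / 819.08 = 0.4468

44.7%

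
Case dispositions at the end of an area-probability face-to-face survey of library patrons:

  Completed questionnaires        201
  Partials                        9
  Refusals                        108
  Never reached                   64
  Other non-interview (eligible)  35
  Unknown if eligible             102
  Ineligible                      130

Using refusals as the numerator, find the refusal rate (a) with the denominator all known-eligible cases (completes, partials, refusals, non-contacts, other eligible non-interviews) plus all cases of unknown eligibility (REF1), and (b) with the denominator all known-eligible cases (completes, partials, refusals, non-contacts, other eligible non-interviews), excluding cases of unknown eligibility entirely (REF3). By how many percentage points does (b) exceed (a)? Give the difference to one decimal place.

5.1

Numerator = 108
Denom = 201 + 9 + 108 + 64 + 35 + 102 = 519
REF1 = 108 / 519 = 0.2081
Denom = 201 + 9 + 108 + 64 + 35 = 417
REF3 = 108 / 417 = 0.2590
Difference = 25.90 − 20.81 = 5.09 percentage points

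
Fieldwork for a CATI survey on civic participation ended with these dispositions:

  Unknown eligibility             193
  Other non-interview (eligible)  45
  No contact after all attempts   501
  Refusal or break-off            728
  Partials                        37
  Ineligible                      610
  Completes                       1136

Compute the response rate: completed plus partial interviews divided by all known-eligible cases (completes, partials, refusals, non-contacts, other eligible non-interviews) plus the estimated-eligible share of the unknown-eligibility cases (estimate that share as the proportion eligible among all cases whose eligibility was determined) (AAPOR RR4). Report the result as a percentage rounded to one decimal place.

45.1%

Numerator → 1136 + 37 = 1173
Known eligible → 1136 + 37 + 728 + 501 + 45 = 2447
e = 2447 / (2447 + 610) = 2447 / 3057 = 0.8005
Eligible share of unknowns → 0.8005 × 193 = 154.50
Denominator → 2447 + 154.50 = 2601.50
RR4 = 1173 / 2601.50 = 0.4509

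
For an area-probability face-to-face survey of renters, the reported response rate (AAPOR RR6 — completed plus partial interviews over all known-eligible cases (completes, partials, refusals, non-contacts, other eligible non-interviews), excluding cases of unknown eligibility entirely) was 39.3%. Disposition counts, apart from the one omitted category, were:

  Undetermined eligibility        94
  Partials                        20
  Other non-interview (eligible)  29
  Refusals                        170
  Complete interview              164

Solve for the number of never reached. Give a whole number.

85

Numerator → 164 + 20 = 184
RR6 = 184 / D = 0.393
D = 184 / 0.393 = 468.2
Rest of base = 383
never reached = 468.2 − 383 ≈ 85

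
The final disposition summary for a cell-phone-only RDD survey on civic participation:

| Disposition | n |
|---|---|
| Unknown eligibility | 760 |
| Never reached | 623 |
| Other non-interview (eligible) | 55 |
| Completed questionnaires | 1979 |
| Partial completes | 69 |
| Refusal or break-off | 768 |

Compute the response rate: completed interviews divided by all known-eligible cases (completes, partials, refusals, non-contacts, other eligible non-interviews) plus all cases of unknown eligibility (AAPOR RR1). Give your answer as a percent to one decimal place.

Top → 1979
Denominator → 1979 + 69 + 768 + 623 + 55 + 760 = 4254
RR1 = 1979 / 4254 = 0.4652

46.5%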